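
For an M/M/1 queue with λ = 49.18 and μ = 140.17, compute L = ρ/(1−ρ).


ρ = λ/μ = 49.18/140.17 = 0.3509
L = ρ/(1−ρ) = 0.3509/(1 − 0.3509) = 0.3509/0.6491 = 0.5405

Final: 0.5405


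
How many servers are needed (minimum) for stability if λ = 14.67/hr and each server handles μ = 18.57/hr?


Stability requires cμ > λ ⇔ c > λ/μ.
λ/μ = 14.67/18.57 = 0.7900
Minimum integer c = ⌊0.7900⌋ + 1 = 1
Check: 1·18.57 = 18.57 > 14.67, while 0·18.57 = 0.00 ≤ 14.67

Final: 1 servers


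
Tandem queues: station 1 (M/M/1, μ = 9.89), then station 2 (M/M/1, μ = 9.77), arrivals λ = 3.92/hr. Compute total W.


Each node sees arrival rate λ = 3.92/hr (tandem ⇒ throughput preserved).
W₁ = 1/(μ₁−λ) = 1/(9.89−3.92) = 0.16750 hr
W₂ = 1/(μ₂−λ) = 1/(9.77−3.92) = 0.17094 hr
W_total = W₁ + W₂ = 0.16750 + 0.17094 = 0.33844 hr

Final: 0.33844 hr


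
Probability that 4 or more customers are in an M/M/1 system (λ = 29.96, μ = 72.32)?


ρ = 29.96/72.32 = 0.4143
P(N ≥ n) = ρ^n = 0.4143^4 = 0.029453

Final: 0.029453


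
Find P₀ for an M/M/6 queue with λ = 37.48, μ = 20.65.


a = λ/μ = 37.48/20.65 = 1.8150; ρ = a/c = 0.3025
Σ_{k=0}^{5} a^k/k! (terms k=0..5) = 1.00000 + 1.81501 + 1.64713 + 0.99652 + 0.45218 + 0.16414 = 6.07499
Tail: a^6/(6!(1−ρ)) = 35.75009/(720·0.6975) = 0.07119
P₀ = 1/(6.07499 + 0.07119) = 1/6.14617 = 0.162703

Final: 0.162703


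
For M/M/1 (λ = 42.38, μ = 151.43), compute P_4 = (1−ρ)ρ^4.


ρ = 42.38/151.43 = 0.2799
P_n = (1−ρ)·ρ^n = (1 − 0.2799)·0.2799^4 = 0.7201·0.006135 = 0.004418

Final: 0.004418


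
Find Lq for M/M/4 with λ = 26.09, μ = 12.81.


a = λ/μ = 2.0367; ρ = a/4 = 0.5092
P₀ = 0.125321
Lq = P₀·a^c·ρ / (c!·(1−ρ)²) = 0.125321·17.20679·0.5092/(24·0.24091)
= 0.18990

Final: 0.18990


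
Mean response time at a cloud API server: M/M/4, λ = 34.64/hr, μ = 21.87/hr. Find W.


a = 1.5839; ρ = 0.3960; P₀ = 0.202646
Lq = P₀·a^c·ρ/(c!(1−ρ)²) = 0.05768
Wq = Lq/λ = 0.05768/34.64 = 0.001665 hr
W = Wq + 1/μ = 0.001665 + 0.04572 = 0.04739 hr

Final: 0.04739 hr


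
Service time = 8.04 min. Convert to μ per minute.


μ = 1/(service time) in consistent units.
1 minute = 1 min, so μ = 1/8.04 = 0.1244 per minute

Final: 0.1244 /min


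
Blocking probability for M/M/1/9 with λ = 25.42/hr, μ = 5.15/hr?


ρ = λ/μ = 25.42/5.15 = 4.9359
P_K = (1−ρ)ρ^K/(1−ρ^(K+1)) = (-3.9359·1739061.155505)/(1 − 8583870.790861)
= -6844809.635357/-8583869.790861 = 0.797404

Final: 0.797404


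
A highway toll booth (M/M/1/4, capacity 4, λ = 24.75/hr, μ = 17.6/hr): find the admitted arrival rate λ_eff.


ρ = 1.4062; P_K = (1−ρ)ρ^4/(1−ρ^5) = 0.353095
λ_eff = λ(1 − P_K) = 24.75·(1 − 0.353095) = 24.75·0.646905 = 16.0109 /hr

Final: 16.0109 /hr


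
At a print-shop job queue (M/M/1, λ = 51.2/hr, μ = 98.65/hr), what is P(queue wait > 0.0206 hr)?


ρ = 51.2/98.65 = 0.5190
P(Wq > t) = ρ·e^{−(μ−λ)t} = 0.5190·e^{−0.9775}
= 0.5190·0.376262 = 0.195282

Final: 0.195282


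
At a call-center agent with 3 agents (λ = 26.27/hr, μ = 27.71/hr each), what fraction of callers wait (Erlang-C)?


a = λ/μ = 0.9480; ρ = a/3 = 0.3160
P₀ = 0.383872 (from M/M/c formula)
C(c,a) = [a^c/(c!(1−ρ))]·P₀ = [0.85206/(6·0.6840)]·0.383872
= 0.20762·0.383872 = 0.079700

Final: 0.079700


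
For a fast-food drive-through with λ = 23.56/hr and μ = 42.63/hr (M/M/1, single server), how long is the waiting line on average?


ρ = 23.56/42.63 = 0.5527
Lq = ρ²/(1−ρ) = 0.3054/0.4473 = 0.6828

Final: 0.6828


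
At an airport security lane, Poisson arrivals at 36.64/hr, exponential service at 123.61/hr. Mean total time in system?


W = 1/(μ−λ) = 1/(123.61 − 36.64) = 1/86.97 = 0.01150 hr

Final: 0.01150 hr


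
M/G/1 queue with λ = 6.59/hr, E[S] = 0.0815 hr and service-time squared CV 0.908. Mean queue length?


ρ = λ·E[S] = 6.59·0.0815 = 0.5371
Lq = ρ²(1+C_s²)/(2(1−ρ)) = 0.2885·(1+0.908)/(2·0.4629)
= 0.2885·1.9080/0.9258 = 0.59447

Final: 0.59447


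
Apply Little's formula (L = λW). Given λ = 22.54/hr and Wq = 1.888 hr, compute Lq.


Lq = λWq = 22.54·1.888 = 42.5555

Final: 42.5555


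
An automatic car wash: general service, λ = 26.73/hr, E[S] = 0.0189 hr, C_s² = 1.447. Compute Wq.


ρ = λ·E[S] = 26.73·0.0189 = 0.5052
E[S²] = E[S]²(1+C_s²) = 0.0189²·(1+1.447) = 0.0008741
Wq = λ·E[S²]/(2(1−ρ)) = 26.73·0.0008741/(2·0.4948) = 0.02361 hr

Final: 0.02361 hr


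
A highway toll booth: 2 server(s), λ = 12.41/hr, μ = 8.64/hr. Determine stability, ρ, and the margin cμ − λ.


Total capacity cμ = 2·8.64 = 17.28/hr
ρ = λ/(cμ) = 12.41/17.28 = 0.7182
Stable ⇔ ρ < 1: YES
Spare capacity = cμ − λ = 17.28 − 12.41 = 4.87/hr

Final: ρ = 0.7182; stable; margin = 4.87/hr


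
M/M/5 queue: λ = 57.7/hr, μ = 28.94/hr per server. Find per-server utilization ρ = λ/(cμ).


ρ = λ/(cμ) = 57.7/(5·28.94) = 57.7/144.70 = 0.3988

Final: 0.3988


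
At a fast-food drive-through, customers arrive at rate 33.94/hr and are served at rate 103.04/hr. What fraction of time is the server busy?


ρ = λ/μ = 33.94/103.04 = 0.3294

Final: 0.3294


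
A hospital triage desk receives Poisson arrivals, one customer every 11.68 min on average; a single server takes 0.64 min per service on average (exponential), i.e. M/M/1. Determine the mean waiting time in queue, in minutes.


λ = 60/11.68 = 5.1370 /hr
μ = 60/0.64 = 93.7500 /hr
ρ = λ/μ = 5.1370/93.7500 = 0.05479
Wq = ρ/(μ−λ) = 0.05479/(93.7500−5.1370) = 0.0006184 hr
In minutes: 0.0006184·60 = 0.03710 min

Final: 0.03710 min


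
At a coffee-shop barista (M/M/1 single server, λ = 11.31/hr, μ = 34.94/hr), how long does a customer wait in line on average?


ρ = 11.31/34.94 = 0.3237
Wq = ρ/(μ−λ) = 0.3237/(34.94 − 11.31) = 0.3237/23.63 = 0.01370 hr

Final: 0.01370 hr


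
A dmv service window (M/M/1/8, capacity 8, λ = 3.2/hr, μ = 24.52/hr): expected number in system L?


ρ = 3.2/24.52 = 0.1305
L = ρ[1 − (K+1)ρ^K + Kρ^(K+1)] / [(1−ρ)(1−ρ^(K+1))]
Numerator: 0.1305·(1 − 9·0.00000008415 + 8·0.00000001098) = 0.130506
Denominator: (0.8695)·(1.000000) = 0.869494
L = 0.130506/0.869494 = 0.1501

Final: 0.1501


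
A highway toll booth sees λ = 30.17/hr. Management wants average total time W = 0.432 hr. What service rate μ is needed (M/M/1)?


W = 1/(μ−λ) ⇒ μ − λ = 1/W = 1/0.432 = 2.3148
μ = λ + 1/W = 30.17 + 2.3148 = 32.4848 per hr

Final: 32.4848 /hr


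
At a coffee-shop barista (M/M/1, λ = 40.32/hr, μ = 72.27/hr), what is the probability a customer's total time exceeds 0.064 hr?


W ~ Exponential(μ−λ) for M/M/1.
μ − λ = 72.27 − 40.32 = 31.9500
P(W > t) = e^{−(μ−λ)t} = e^{−2.0448} = 0.129406

Final: 0.129406


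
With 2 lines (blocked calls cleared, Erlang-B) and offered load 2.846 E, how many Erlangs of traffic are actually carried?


B(2,2.846) = 0.512909 (Erlang-B)
Carried load = a(1 − B) = 2.846·(1 − 0.512909) = 2.846·0.487091 = 1.3863 E

Final: 1.3863 Erlangs


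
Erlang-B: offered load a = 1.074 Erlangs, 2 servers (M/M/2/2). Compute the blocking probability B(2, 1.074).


B(c,a) = (a^c/c!) / Σ_{k=0}^{c} a^k/k!
a^2/2! = 0.576738
Σ terms (k=0..2): 1.00000 + 1.07400 + 0.57674 = 2.650738
B = 0.576738/2.650738 = 0.217576

Final: 0.217576


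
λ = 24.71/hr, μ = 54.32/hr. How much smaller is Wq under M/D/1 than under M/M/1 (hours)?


ρ = 24.71/54.32 = 0.4549
Wq(M/M/1) = ρ/(μ−λ) = 0.4549/29.61 = 0.01536 hr
Wq(M/D/1) = ρ/(2(μ−λ)) = 0.007681 hr
Savings = 0.01536 − 0.007681 = 0.007681 hr

Final: 0.007681 hr


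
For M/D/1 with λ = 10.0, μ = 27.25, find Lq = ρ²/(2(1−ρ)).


ρ = 10.0/27.25 = 0.3670
M/D/1: Lq = ρ²/(2(1−ρ)) = 0.1347/(2·0.6330) = 0.10637

Final: 0.10637


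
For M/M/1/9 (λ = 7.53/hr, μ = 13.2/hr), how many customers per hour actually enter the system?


ρ = 0.5705; P_K = (1−ρ)ρ^9/(1−ρ^10) = 0.002758
λ_eff = λ(1 − P_K) = 7.53·(1 − 0.002758) = 7.53·0.997242 = 7.5092 /hr

Final: 7.5092 /hr


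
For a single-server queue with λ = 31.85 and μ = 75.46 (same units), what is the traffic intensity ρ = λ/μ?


ρ = λ/μ = 31.85/75.46 = 0.4221

Final: 0.4221


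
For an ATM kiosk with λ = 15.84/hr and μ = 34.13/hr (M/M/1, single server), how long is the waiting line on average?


ρ = 15.84/34.13 = 0.4641
Lq = ρ²/(1−ρ) = 0.2154/0.5359 = 0.4019

Final: 0.4019


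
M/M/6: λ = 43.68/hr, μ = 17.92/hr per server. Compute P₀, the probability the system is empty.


a = λ/μ = 43.68/17.92 = 2.4375; ρ = a/c = 0.4062
Σ_{k=0}^{5} a^k/k! (terms k=0..5) = 1.00000 + 2.43750 + 2.97070 + 2.41370 + 1.47085 + 0.71704 = 11.00978
Tail: a^6/(6!(1−ρ)) = 209.73347/(720·0.5938) = 0.49060
P₀ = 1/(11.00978 + 0.49060) = 1/11.50039 = 0.086954

Final: 0.086954


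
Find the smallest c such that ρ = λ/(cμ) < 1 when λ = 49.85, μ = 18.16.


Stability requires cμ > λ ⇔ c > λ/μ.
λ/μ = 49.85/18.16 = 2.7450
Minimum integer c = ⌊2.7450⌋ + 1 = 3
Check: 3·18.16 = 54.48 > 49.85, while 2·18.16 = 36.32 ≤ 49.85

Final: 3 servers


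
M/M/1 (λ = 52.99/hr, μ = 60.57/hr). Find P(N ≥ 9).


ρ = 52.99/60.57 = 0.8749
P(N ≥ n) = ρ^n = 0.8749^9 = 0.300211

Final: 0.300211


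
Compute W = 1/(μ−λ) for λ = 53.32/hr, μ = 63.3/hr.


W = 1/(μ−λ) = 1/(63.3 − 53.32) = 1/9.98 = 0.1002 hr

Final: 0.1002 hr


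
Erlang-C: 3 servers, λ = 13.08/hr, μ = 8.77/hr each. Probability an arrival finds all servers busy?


a = λ/μ = 1.4914; ρ = a/3 = 0.4971
P₀ = 0.212619 (from M/M/c formula)
C(c,a) = [a^c/(c!(1−ρ))]·P₀ = [3.31760/(6·0.5029)]·0.212619
= 1.09960·0.212619 = 0.233795

Final: 0.233795


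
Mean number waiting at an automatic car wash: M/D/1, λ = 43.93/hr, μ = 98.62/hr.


ρ = 43.93/98.62 = 0.4454
M/D/1: Lq = ρ²/(2(1−ρ)) = 0.1984/(2·0.5546) = 0.17890

Final: 0.17890


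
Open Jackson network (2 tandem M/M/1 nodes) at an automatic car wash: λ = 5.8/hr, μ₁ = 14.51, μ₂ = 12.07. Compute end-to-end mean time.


Each node sees arrival rate λ = 5.8/hr (tandem ⇒ throughput preserved).
W₁ = 1/(μ₁−λ) = 1/(14.51−5.8) = 0.11481 hr
W₂ = 1/(μ₂−λ) = 1/(12.07−5.8) = 0.15949 hr
W_total = W₁ + W₂ = 0.11481 + 0.15949 = 0.27430 hr

Final: 0.27430 hr


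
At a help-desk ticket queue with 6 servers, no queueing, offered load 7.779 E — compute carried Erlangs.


B(6,7.779) = 0.377525 (Erlang-B)
Carried load = a(1 − B) = 7.779·(1 − 0.377525) = 7.779·0.622475 = 4.8422 E

Final: 4.8422 Erlangs


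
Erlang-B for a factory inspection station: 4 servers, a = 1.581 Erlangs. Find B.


B(c,a) = (a^c/c!) / Σ_{k=0}^{c} a^k/k!
a^4/4! = 0.260325
Σ terms (k=0..4): 1.00000 + 1.58100 + 1.24978 + 0.65863 + 0.26033 = 4.749740
B = 0.260325/4.749740 = 0.054808

Final: 0.054808


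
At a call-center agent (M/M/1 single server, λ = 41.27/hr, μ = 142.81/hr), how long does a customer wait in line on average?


ρ = 41.27/142.81 = 0.2890
Wq = ρ/(μ−λ) = 0.2890/(142.81 − 41.27) = 0.2890/101.54 = 0.002846 hr

Final: 0.002846 hr


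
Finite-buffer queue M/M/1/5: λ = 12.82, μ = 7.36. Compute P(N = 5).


ρ = λ/μ = 12.82/7.36 = 1.7418
P_K = (1−ρ)ρ^K/(1−ρ^(K+1)) = (-0.7418·16.034339)/(1 − 27.929378)
= -11.895039/-26.929378 = 0.441712

Final: 0.441712


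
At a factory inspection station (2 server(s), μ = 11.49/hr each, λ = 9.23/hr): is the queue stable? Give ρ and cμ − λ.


Total capacity cμ = 2·11.49 = 22.98/hr
ρ = λ/(cμ) = 9.23/22.98 = 0.4017
Stable ⇔ ρ < 1: YES
Spare capacity = cμ − λ = 22.98 − 9.23 = 13.75/hr

Final: ρ = 0.4017; stable; margin = 13.75/hr


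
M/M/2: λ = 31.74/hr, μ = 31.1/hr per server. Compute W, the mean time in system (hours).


a = 1.0206; ρ = 0.5103; P₀ = 0.324250
Lq = P₀·a^c·ρ/(c!(1−ρ)²) = 0.35932
Wq = Lq/λ = 0.35932/31.74 = 0.01132 hr
W = Wq + 1/μ = 0.01132 + 0.03215 = 0.04348 hr

Final: 0.04348 hr


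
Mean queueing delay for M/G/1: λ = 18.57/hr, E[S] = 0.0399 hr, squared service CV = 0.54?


ρ = λ·E[S] = 18.57·0.0399 = 0.7409
E[S²] = E[S]²(1+C_s²) = 0.0399²·(1+0.54) = 0.002452
Wq = λ·E[S²]/(2(1−ρ)) = 18.57·0.002452/(2·0.2591) = 0.08787 hr

Final: 0.08787 hr


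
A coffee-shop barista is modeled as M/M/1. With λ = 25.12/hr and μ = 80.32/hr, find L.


ρ = λ/μ = 25.12/80.32 = 0.3127
L = ρ/(1−ρ) = 0.3127/(1 − 0.3127) = 0.3127/0.6873 = 0.4551

Final: 0.4551


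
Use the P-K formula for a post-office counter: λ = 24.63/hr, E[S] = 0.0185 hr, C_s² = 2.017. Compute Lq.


ρ = λ·E[S] = 24.63·0.0185 = 0.4557
Lq = ρ²(1+C_s²)/(2(1−ρ)) = 0.2076·(1+2.017)/(2·0.5443)
= 0.2076·3.0170/1.0887 = 0.57536

Final: 0.57536


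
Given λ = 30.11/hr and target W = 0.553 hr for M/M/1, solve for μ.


W = 1/(μ−λ) ⇒ μ − λ = 1/W = 1/0.553 = 1.8083
μ = λ + 1/W = 30.11 + 1.8083 = 31.9183 per hr

Final: 31.9183 /hr


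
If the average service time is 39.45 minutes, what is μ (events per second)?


μ = 1/(service time) in consistent units.
1 second = 0.0166667 min, so μ = 0.0166667/39.45 = 0.0004225 per second

Final: 0.0004225 /sec


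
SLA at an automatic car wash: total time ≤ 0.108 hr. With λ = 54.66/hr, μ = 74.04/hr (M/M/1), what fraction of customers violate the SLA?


W ~ Exponential(μ−λ) for M/M/1.
μ − λ = 74.04 − 54.66 = 19.3800
P(W > t) = e^{−(μ−λ)t} = e^{−2.0930} = 0.123312

Final: 0.123312


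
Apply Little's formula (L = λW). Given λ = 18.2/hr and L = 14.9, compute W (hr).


W = L/λ = 14.9/18.2 = 0.8187 hr

Final: 0.8187 hr


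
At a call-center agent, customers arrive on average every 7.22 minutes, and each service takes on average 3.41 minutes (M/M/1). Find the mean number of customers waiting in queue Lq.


λ = 60/7.22 = 8.3102 /hr
μ = 60/3.41 = 17.5953 /hr
ρ = λ/μ = 8.3102/17.5953 = 0.4723
Lq = ρ²/(1−ρ) = 0.2231/0.5277 = 0.4227

Final: 0.4227


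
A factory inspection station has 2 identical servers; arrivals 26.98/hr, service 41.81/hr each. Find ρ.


ρ = λ/(cμ) = 26.98/(2·41.81) = 26.98/83.62 = 0.3227

Final: 0.3227


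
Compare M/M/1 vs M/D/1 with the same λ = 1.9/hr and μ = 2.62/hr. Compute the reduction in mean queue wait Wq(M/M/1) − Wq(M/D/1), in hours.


ρ = 1.9/2.62 = 0.7252
Wq(M/M/1) = ρ/(μ−λ) = 0.7252/0.7200 = 1.00721 hr
Wq(M/D/1) = ρ/(2(μ−λ)) = 0.50360 hr
Savings = 1.00721 − 0.50360 = 0.50360 hr

Final: 0.50360 hr


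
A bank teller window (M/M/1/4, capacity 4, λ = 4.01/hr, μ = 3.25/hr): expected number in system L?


ρ = 4.01/3.25 = 1.2338
L = ρ[1 − (K+1)ρ^K + Kρ^(K+1)] / [(1−ρ)(1−ρ^(K+1))]
Numerator: 1.2338·(1 − 5·2.317630 + 4·2.859598) = 1.049072
Denominator: (-0.2338)·(-1.859598) = 0.434860
L = 1.049072/0.434860 = 2.4124

Final: 2.4124


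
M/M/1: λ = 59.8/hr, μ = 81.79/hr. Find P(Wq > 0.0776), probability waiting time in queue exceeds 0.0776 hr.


ρ = 59.8/81.79 = 0.7311
P(Wq > t) = ρ·e^{−(μ−λ)t} = 0.7311·e^{−1.7064}
= 0.7311·0.181514 = 0.132712

Final: 0.132712


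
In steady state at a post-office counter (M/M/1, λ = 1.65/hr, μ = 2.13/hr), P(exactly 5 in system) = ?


ρ = 1.65/2.13 = 0.7746
P_n = (1−ρ)·ρ^n = (1 − 0.7746)·0.7746^5 = 0.2254·0.278947 = 0.062861

Final: 0.062861


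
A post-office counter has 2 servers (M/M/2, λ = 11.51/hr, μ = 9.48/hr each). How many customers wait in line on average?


a = λ/μ = 1.2141; ρ = a/2 = 0.6071
P₀ = 0.244503
Lq = P₀·a^c·ρ / (c!·(1−ρ)²) = 0.244503·1.47412·0.6071/(2·0.15440)
= 0.70858

Final: 0.70858


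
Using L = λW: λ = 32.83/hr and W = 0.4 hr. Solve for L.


L = λW = 32.83·0.4 = 13.1320

Final: 13.1320


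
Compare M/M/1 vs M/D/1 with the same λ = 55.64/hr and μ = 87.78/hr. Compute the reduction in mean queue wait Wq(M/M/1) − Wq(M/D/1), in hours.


ρ = 55.64/87.78 = 0.6339
Wq(M/M/1) = ρ/(μ−λ) = 0.6339/32.14 = 0.01972 hr
Wq(M/D/1) = ρ/(2(μ−λ)) = 0.009861 hr
Savings = 0.01972 − 0.009861 = 0.009861 hr

Final: 0.009861 hr


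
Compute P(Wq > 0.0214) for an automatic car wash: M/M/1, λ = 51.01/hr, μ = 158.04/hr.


ρ = 51.01/158.04 = 0.3228
P(Wq > t) = ρ·e^{−(μ−λ)t} = 0.3228·e^{−2.2904}
= 0.3228·0.101222 = 0.032671

Final: 0.032671


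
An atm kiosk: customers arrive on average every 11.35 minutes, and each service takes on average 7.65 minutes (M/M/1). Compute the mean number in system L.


λ = 60/11.35 = 5.2863 /hr
μ = 60/7.65 = 7.8431 /hr
ρ = λ/μ = 5.2863/7.8431 = 0.6740
L = ρ/(1−ρ) = 0.6740/0.3260 = 2.0676

Final: 2.0676


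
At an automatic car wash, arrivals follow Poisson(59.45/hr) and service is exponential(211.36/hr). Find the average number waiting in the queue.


ρ = 59.45/211.36 = 0.2813
Lq = ρ²/(1−ρ) = 0.07911/0.7187 = 0.1101

Final: 0.1101


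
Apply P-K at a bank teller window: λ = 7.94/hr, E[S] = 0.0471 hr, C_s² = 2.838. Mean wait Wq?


ρ = λ·E[S] = 7.94·0.0471 = 0.3740
E[S²] = E[S]²(1+C_s²) = 0.0471²·(1+2.838) = 0.008514
Wq = λ·E[S²]/(2(1−ρ)) = 7.94·0.008514/(2·0.6260) = 0.05399 hr

Final: 0.05399 hr


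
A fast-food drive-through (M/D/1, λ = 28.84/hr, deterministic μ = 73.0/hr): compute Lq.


ρ = 28.84/73.0 = 0.3951
M/D/1: Lq = ρ²/(2(1−ρ)) = 0.1561/(2·0.6049) = 0.12901

Final: 0.12901


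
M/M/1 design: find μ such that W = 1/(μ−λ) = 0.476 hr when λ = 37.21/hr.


W = 1/(μ−λ) ⇒ μ − λ = 1/W = 1/0.476 = 2.1008
μ = λ + 1/W = 37.21 + 2.1008 = 39.3108 per hr

Final: 39.3108 /hr


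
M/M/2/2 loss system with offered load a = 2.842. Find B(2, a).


B(c,a) = (a^c/c!) / Σ_{k=0}^{c} a^k/k!
a^2/2! = 4.038482
Σ terms (k=0..2): 1.00000 + 2.84200 + 4.03848 = 7.880482
B = 4.038482/7.880482 = 0.512466

Final: 0.512466


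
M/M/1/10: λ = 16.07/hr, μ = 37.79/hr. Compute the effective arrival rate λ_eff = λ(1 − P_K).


ρ = 0.4252; P_K = (1−ρ)ρ^10/(1−ρ^11) = 0.0001111
λ_eff = λ(1 − P_K) = 16.07·(1 − 0.0001111) = 16.07·0.999889 = 16.0682 /hr

Final: 16.0682 /hr


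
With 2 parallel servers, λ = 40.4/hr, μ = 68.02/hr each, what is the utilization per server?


ρ = λ/(cμ) = 40.4/(2·68.02) = 40.4/136.04 = 0.2970

Final: 0.2970


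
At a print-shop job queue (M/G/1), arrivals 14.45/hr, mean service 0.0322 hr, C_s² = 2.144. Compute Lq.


ρ = λ·E[S] = 14.45·0.0322 = 0.4653
Lq = ρ²(1+C_s²)/(2(1−ρ)) = 0.2165·(1+2.144)/(2·0.5347)
= 0.2165·3.1440/1.0694 = 0.63648

Final: 0.63648


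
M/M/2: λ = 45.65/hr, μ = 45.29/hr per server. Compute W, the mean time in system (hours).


a = 1.0079; ρ = 0.5040; P₀ = 0.329810
Lq = P₀·a^c·ρ/(c!(1−ρ)²) = 0.34317
Wq = Lq/λ = 0.34317/45.65 = 0.007517 hr
W = Wq + 1/μ = 0.007517 + 0.02208 = 0.02960 hr

Final: 0.02960 hr


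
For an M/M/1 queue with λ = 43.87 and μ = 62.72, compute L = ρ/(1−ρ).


ρ = λ/μ = 43.87/62.72 = 0.6995
L = ρ/(1−ρ) = 0.6995/(1 − 0.6995) = 0.6995/0.3005 = 2.3273

Final: 2.3273


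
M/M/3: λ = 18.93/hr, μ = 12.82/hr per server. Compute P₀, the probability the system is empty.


a = λ/μ = 18.93/12.82 = 1.4766; ρ = a/c = 0.4922
Σ_{k=0}^{2} a^k/k! (terms k=0..2) = 1.00000 + 1.47660 + 1.09017 = 3.56677
Tail: a^3/(3!(1−ρ)) = 3.21950/(6·0.5078) = 1.05668
P₀ = 1/(3.56677 + 1.05668) = 1/4.62345 = 0.216289

Final: 0.216289


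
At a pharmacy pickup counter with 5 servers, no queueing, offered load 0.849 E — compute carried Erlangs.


B(5,0.849) = 0.001573 (Erlang-B)
Carried load = a(1 − B) = 0.849·(1 − 0.001573) = 0.849·0.998427 = 0.8477 E

Final: 0.8477 Erlangs


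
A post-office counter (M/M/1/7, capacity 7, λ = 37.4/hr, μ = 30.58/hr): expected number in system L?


ρ = 37.4/30.58 = 1.2230
L = ρ[1 − (K+1)ρ^K + Kρ^(K+1)] / [(1−ρ)(1−ρ^(K+1))]
Numerator: 1.2230·(1 − 8·4.092973 + 7·5.005794) = 4.032028
Denominator: (-0.2230)·(-4.005794) = 0.893379
L = 4.032028/0.893379 = 4.5132

Final: 4.5132


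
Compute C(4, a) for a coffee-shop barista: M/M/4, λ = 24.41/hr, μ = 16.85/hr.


a = λ/μ = 1.4487; ρ = a/4 = 0.3622
P₀ = 0.232970 (from M/M/c formula)
C(c,a) = [a^c/(c!(1−ρ))]·P₀ = [4.40425/(24·0.6378)]·0.232970
= 0.28771·0.232970 = 0.067028

Final: 0.067028


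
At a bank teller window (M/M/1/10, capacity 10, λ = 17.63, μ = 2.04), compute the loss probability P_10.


ρ = λ/μ = 17.63/2.04 = 8.6422
P_K = (1−ρ)ρ^K/(1−ρ^(K+1)) = (-7.6422·2323921472.438217)/(1 − 20083693901.512630)
= -17759772429.074409/-20083693900.512630 = 0.884288

Final: 0.884288


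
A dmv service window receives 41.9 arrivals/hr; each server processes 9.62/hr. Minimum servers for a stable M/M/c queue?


Stability requires cμ > λ ⇔ c > λ/μ.
λ/μ = 41.9/9.62 = 4.3555
Minimum integer c = ⌊4.3555⌋ + 1 = 5
Check: 5·9.62 = 48.10 > 41.9, while 4·9.62 = 38.48 ≤ 41.9

Final: 5 servers


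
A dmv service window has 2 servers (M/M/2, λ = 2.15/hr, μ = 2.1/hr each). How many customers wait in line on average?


a = λ/μ = 1.0238; ρ = a/2 = 0.5119
P₀ = 0.322835
Lq = P₀·a^c·ρ / (c!·(1−ρ)²) = 0.322835·1.04819·0.5119/(2·0.23824)
= 0.36355

Final: 0.36355


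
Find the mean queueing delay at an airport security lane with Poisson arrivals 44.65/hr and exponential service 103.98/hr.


ρ = 44.65/103.98 = 0.4294
Wq = ρ/(μ−λ) = 0.4294/(103.98 − 44.65) = 0.4294/59.33 = 0.007238 hr

Final: 0.007238 hr


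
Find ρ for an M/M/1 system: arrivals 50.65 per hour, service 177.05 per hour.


ρ = λ/μ = 50.65/177.05 = 0.2861

Final: 0.2861


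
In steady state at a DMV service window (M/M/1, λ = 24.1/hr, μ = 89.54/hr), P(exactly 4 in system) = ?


ρ = 24.1/89.54 = 0.2692
P_n = (1−ρ)·ρ^n = (1 − 0.2692)·0.2692^4 = 0.7308·0.005248 = 0.003836

Final: 0.003836


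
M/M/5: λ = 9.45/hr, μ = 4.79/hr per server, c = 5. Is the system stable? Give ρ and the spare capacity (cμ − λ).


Total capacity cμ = 5·4.79 = 23.95/hr
ρ = λ/(cμ) = 9.45/23.95 = 0.3946
Stable ⇔ ρ < 1: YES
Spare capacity = cμ − λ = 23.95 − 9.45 = 14.50/hr

Final: ρ = 0.3946; stable; margin = 14.50/hr


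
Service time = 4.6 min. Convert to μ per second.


μ = 1/(service time) in consistent units.
1 second = 0.0166667 min, so μ = 0.0166667/4.6 = 0.003623 per second

Final: 0.003623 /sec


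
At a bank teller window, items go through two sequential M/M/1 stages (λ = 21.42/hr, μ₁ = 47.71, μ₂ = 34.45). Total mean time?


Each node sees arrival rate λ = 21.42/hr (tandem ⇒ throughput preserved).
W₁ = 1/(μ₁−λ) = 1/(47.71−21.42) = 0.03804 hr
W₂ = 1/(μ₂−λ) = 1/(34.45−21.42) = 0.07675 hr
W_total = W₁ + W₂ = 0.03804 + 0.07675 = 0.11478 hr

Final: 0.11478 hr


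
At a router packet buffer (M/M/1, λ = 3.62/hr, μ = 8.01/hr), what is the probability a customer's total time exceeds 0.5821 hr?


W ~ Exponential(μ−λ) for M/M/1.
μ − λ = 8.01 − 3.62 = 4.3900
P(W > t) = e^{−(μ−λ)t} = e^{−2.5554} = 0.077660

Final: 0.077660


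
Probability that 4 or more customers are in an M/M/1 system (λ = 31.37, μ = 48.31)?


ρ = 31.37/48.31 = 0.6493
P(N ≥ n) = ρ^n = 0.6493^4 = 0.177791

Final: 0.177791


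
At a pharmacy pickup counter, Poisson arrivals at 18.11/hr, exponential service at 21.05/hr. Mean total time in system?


W = 1/(μ−λ) = 1/(21.05 − 18.11) = 1/2.94 = 0.3401 hr

Final: 0.3401 hr


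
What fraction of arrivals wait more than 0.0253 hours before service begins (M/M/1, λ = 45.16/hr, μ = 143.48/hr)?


ρ = 45.16/143.48 = 0.3147
P(Wq > t) = ρ·e^{−(μ−λ)t} = 0.3147·e^{−2.4875}
= 0.3147·0.083118 = 0.026161

Final: 0.026161


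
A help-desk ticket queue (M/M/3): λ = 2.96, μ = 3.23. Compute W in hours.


a = 0.9164; ρ = 0.3055; P₀ = 0.396669
Lq = P₀·a^c·ρ/(c!(1−ρ)²) = 0.03222
Wq = Lq/λ = 0.03222/2.96 = 0.01089 hr
W = Wq + 1/μ = 0.01089 + 0.30960 = 0.32048 hr

Final: 0.32048 hr


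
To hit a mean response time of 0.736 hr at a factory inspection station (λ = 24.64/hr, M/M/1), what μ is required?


W = 1/(μ−λ) ⇒ μ − λ = 1/W = 1/0.736 = 1.3587
μ = λ + 1/W = 24.64 + 1.3587 = 25.9987 per hr

Final: 25.9987 /hr


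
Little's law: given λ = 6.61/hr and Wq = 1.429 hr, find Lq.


Lq = λWq = 6.61·1.429 = 9.4457

Final: 9.4457


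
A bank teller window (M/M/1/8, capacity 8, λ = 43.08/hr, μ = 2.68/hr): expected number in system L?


ρ = 43.08/2.68 = 16.0746
L = ρ[1 − (K+1)ρ^K + Kρ^(K+1)] / [(1−ρ)(1−ρ^(K+1))]
Numerator: 16.0746·(1 − 9·4457868001.525083 + 8·71658564740.933029) = 8570150436868.257812
Denominator: (-15.0746)·(-71658564739.933029) = 1080226125184.064941
L = 8570150436868.257812/1080226125184.064941 = 7.9337

Final: 7.9337


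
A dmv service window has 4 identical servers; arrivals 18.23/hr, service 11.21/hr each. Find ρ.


ρ = λ/(cμ) = 18.23/(4·11.21) = 18.23/44.84 = 0.4066

Final: 0.4066


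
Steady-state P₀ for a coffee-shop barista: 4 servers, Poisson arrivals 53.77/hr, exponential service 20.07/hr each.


a = λ/μ = 53.77/20.07 = 2.6791; ρ = a/c = 0.6698
Σ_{k=0}^{3} a^k/k! (terms k=0..3) = 1.00000 + 2.67912 + 3.58885 + 3.20499 = 10.47296
Tail: a^4/(4!(1−ρ)) = 51.51938/(24·0.3302) = 6.50065
P₀ = 1/(10.47296 + 6.50065) = 1/16.97362 = 0.058915

Final: 0.058915


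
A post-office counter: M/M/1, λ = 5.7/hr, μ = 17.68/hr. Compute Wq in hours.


ρ = 5.7/17.68 = 0.3224
Wq = ρ/(μ−λ) = 0.3224/(17.68 − 5.7) = 0.3224/11.98 = 0.02691 hr

Final: 0.02691 hr


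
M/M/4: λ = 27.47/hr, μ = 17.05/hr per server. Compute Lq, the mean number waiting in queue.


a = λ/μ = 1.6111; ρ = a/4 = 0.4028
P₀ = 0.196999
Lq = P₀·a^c·ρ / (c!·(1−ρ)²) = 0.196999·6.73809·0.4028/(24·0.35666)
= 0.06246

Final: 0.06246


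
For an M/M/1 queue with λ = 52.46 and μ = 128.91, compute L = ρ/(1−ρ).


ρ = λ/μ = 52.46/128.91 = 0.4070
L = ρ/(1−ρ) = 0.4070/(1 − 0.4070) = 0.4070/0.5930 = 0.6862

Final: 0.6862


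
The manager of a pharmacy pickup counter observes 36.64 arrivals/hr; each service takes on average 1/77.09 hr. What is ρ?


ρ = λ/μ = 36.64/77.09 = 0.4753

Final: 0.4753


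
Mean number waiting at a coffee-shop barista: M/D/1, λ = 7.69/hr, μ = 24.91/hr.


ρ = 7.69/24.91 = 0.3087
M/D/1: Lq = ρ²/(2(1−ρ)) = 0.09530/(2·0.6913) = 0.06893

Final: 0.06893


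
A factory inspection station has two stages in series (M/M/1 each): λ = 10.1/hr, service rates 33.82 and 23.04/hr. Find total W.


Each node sees arrival rate λ = 10.1/hr (tandem ⇒ throughput preserved).
W₁ = 1/(μ₁−λ) = 1/(33.82−10.1) = 0.04216 hr
W₂ = 1/(μ₂−λ) = 1/(23.04−10.1) = 0.07728 hr
W_total = W₁ + W₂ = 0.04216 + 0.07728 = 0.11944 hr

Final: 0.11944 hr


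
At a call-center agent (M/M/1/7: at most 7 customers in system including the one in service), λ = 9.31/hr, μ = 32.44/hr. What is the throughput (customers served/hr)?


ρ = 0.2870; P_K = (1−ρ)ρ^7/(1−ρ^8) = 0.0001143
λ_eff = λ(1 − P_K) = 9.31·(1 − 0.0001143) = 9.31·0.999886 = 9.3089 /hr

Final: 9.3089 /hr


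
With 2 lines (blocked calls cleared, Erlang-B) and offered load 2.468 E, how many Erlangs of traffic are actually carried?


B(2,2.468) = 0.467568 (Erlang-B)
Carried load = a(1 − B) = 2.468·(1 − 0.467568) = 2.468·0.532432 = 1.3140 E

Final: 1.3140 Erlangs


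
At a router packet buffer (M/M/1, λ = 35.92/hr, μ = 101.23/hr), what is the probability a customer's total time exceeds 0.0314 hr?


W ~ Exponential(μ−λ) for M/M/1.
μ − λ = 101.23 − 35.92 = 65.3100
P(W > t) = e^{−(μ−λ)t} = e^{−2.0507} = 0.128640

Final: 0.128640


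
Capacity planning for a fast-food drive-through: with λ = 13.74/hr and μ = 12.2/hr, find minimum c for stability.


Stability requires cμ > λ ⇔ c > λ/μ.
λ/μ = 13.74/12.2 = 1.1262
Minimum integer c = ⌊1.1262⌋ + 1 = 2
Check: 2·12.2 = 24.40 > 13.74, while 1·12.2 = 12.20 ≤ 13.74

Final: 2 servers


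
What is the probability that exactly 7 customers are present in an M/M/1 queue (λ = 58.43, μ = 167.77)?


ρ = 58.43/167.77 = 0.3483
P_n = (1−ρ)·ρ^n = (1 − 0.3483)·0.3483^7 = 0.6517·0.0006215 = 0.0004051

Final: 0.0004051


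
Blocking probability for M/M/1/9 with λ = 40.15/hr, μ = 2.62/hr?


ρ = λ/μ = 40.15/2.62 = 15.3244
P_K = (1−ρ)ρ^K/(1−ρ^(K+1)) = (-14.3244·46607770056.009384)/(1 − 714237392270.525391)
= -667629622214.515991/-714237392269.525391 = 0.934745

Final: 0.934745


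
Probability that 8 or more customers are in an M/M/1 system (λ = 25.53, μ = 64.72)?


ρ = 25.53/64.72 = 0.3945
P(N ≥ n) = ρ^n = 0.3945^8 = 0.0005863

Final: 0.0005863


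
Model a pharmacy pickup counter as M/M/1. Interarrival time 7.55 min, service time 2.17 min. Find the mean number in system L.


λ = 60/7.55 = 7.9470 /hr
μ = 60/2.17 = 27.6498 /hr
ρ = λ/μ = 7.9470/27.6498 = 0.2874
L = ρ/(1−ρ) = 0.2874/0.7126 = 0.4033

Final: 0.4033


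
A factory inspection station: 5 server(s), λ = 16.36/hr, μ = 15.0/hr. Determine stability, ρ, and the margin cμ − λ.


Total capacity cμ = 5·15.0 = 75.00/hr
ρ = λ/(cμ) = 16.36/75.00 = 0.2181
Stable ⇔ ρ < 1: YES
Spare capacity = cμ − λ = 75.00 − 16.36 = 58.64/hr

Final: ρ = 0.2181; stable; margin = 58.64/hr


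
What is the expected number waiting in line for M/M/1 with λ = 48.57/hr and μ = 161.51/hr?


ρ = 48.57/161.51 = 0.3007
Lq = ρ²/(1−ρ) = 0.09044/0.6993 = 0.1293

Final: 0.1293


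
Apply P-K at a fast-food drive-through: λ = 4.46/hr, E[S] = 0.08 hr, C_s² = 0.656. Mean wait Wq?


ρ = λ·E[S] = 4.46·0.08 = 0.3568
E[S²] = E[S]²(1+C_s²) = 0.08²·(1+0.656) = 0.010598
Wq = λ·E[S²]/(2(1−ρ)) = 4.46·0.010598/(2·0.6432) = 0.03675 hr

Final: 0.03675 hr


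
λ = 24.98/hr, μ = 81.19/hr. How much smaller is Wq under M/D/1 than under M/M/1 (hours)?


ρ = 24.98/81.19 = 0.3077
Wq(M/M/1) = ρ/(μ−λ) = 0.3077/56.21 = 0.005474 hr
Wq(M/D/1) = ρ/(2(μ−λ)) = 0.002737 hr
Savings = 0.005474 − 0.002737 = 0.002737 hr

Final: 0.002737 hr


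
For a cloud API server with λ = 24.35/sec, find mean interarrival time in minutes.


Mean interarrival time = 1/λ = 1/24.35 second = 0.04107 second
In minutes: 0.04107 × 0.0166667 = 0.0006845 min

Final: 0.0006845 min


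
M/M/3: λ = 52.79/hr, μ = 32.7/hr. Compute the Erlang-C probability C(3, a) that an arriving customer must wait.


a = λ/μ = 1.6144; ρ = a/3 = 0.5381
P₀ = 0.183969 (from M/M/c formula)
C(c,a) = [a^c/(c!(1−ρ))]·P₀ = [4.20738/(6·0.4619)]·0.183969
= 1.51822·0.183969 = 0.279306

Final: 0.279306


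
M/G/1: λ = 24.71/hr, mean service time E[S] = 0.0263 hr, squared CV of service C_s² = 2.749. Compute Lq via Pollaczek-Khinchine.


ρ = λ·E[S] = 24.71·0.0263 = 0.6499
Lq = ρ²(1+C_s²)/(2(1−ρ)) = 0.4223·(1+2.749)/(2·0.3501)
= 0.4223·3.7490/0.7003 = 2.26108

Final: 2.26108


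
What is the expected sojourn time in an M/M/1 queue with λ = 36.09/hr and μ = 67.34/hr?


W = 1/(μ−λ) = 1/(67.34 − 36.09) = 1/31.25 = 0.03200 hr

Final: 0.03200 hr


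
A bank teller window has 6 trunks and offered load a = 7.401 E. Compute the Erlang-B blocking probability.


B(c,a) = (a^c/c!) / Σ_{k=0}^{c} a^k/k!
a^6/6! = 228.249549
Σ terms (k=0..6): 1.00000 + 7.40100 + 27.38740 + 67.56472 + 125.01162 + 185.04220 + 228.24955 = 641.656481
B = 228.249549/641.656481 = 0.355719

Final: 0.355719


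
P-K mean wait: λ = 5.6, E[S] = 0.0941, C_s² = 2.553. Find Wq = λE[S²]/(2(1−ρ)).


ρ = λ·E[S] = 5.6·0.0941 = 0.5270
E[S²] = E[S]²(1+C_s²) = 0.0941²·(1+2.553) = 0.031461
Wq = λ·E[S²]/(2(1−ρ)) = 5.6·0.031461/(2·0.4730) = 0.18622 hr

Final: 0.18622 hr


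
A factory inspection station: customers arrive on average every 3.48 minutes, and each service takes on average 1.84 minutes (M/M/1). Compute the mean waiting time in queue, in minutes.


λ = 60/3.48 = 17.2414 /hr
μ = 60/1.84 = 32.6087 /hr
ρ = λ/μ = 17.2414/32.6087 = 0.5287
Wq = ρ/(μ−λ) = 0.5287/(32.6087−17.2414) = 0.03441 hr
In minutes: 0.03441·60 = 2.064 min

Final: 2.064 min


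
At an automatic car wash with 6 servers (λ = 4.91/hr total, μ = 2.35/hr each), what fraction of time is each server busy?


ρ = λ/(cμ) = 4.91/(6·2.35) = 4.91/14.10 = 0.3482

Final: 0.3482


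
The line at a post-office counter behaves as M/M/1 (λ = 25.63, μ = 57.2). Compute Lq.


ρ = 25.63/57.2 = 0.4481
Lq = ρ²/(1−ρ) = 0.2008/0.5519 = 0.3638

Final: 0.3638


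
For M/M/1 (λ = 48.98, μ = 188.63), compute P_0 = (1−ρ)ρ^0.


ρ = 48.98/188.63 = 0.2597
P_n = (1−ρ)·ρ^n = (1 − 0.2597)·0.2597^0 = 0.7403·1.000000 = 0.740338

Final: 0.740338


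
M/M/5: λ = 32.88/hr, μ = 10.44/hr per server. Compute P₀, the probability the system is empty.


a = λ/μ = 32.88/10.44 = 3.1494; ρ = a/c = 0.6299
Σ_{k=0}^{4} a^k/k! (terms k=0..4) = 1.00000 + 3.14943 + 4.95944 + 5.20646 + 4.09934 = 18.41467
Tail: a^5/(5!(1−ρ)) = 309.85360/(120·0.3701) = 6.97652
P₀ = 1/(18.41467 + 6.97652) = 1/25.39118 = 0.039384

Final: 0.039384


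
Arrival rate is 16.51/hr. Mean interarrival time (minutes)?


Mean interarrival time = 1/λ = 1/16.51 hour = 0.06057 hour
In minutes: 0.06057 × 60 = 3.6342 min

Final: 3.6342 min


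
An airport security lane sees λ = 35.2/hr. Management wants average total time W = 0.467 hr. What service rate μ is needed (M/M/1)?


W = 1/(μ−λ) ⇒ μ − λ = 1/W = 1/0.467 = 2.1413
μ = λ + 1/W = 35.2 + 2.1413 = 37.3413 per hr

Final: 37.3413 /hr


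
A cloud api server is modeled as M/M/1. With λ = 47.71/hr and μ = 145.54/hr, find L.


ρ = λ/μ = 47.71/145.54 = 0.3278
L = ρ/(1−ρ) = 0.3278/(1 − 0.3278) = 0.3278/0.6722 = 0.4877

Final: 0.4877


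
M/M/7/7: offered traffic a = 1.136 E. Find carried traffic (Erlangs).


B(7,1.136) = 0.0001556 (Erlang-B)
Carried load = a(1 − B) = 1.136·(1 − 0.0001556) = 1.136·0.999844 = 1.1358 E

Final: 1.1358 Erlangs


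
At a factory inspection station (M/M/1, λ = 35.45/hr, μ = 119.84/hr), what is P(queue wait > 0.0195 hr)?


ρ = 35.45/119.84 = 0.2958
P(Wq > t) = ρ·e^{−(μ−λ)t} = 0.2958·e^{−1.6456}
= 0.2958·0.192896 = 0.057061

Final: 0.057061


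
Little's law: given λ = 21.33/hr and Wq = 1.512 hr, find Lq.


Lq = λWq = 21.33·1.512 = 32.2510

Final: 32.2510


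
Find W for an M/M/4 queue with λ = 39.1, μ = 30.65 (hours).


a = 1.2757; ρ = 0.3189; P₀ = 0.277977
Lq = P₀·a^c·ρ/(c!(1−ρ)²) = 0.02109
Wq = Lq/λ = 0.02109/39.1 = 0.0005394 hr
W = Wq + 1/μ = 0.0005394 + 0.03263 = 0.03317 hr

Final: 0.03317 hr


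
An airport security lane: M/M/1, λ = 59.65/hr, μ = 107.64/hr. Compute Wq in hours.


ρ = 59.65/107.64 = 0.5542
Wq = ρ/(μ−λ) = 0.5542/(107.64 − 59.65) = 0.5542/47.99 = 0.01155 hr

Final: 0.01155 hr


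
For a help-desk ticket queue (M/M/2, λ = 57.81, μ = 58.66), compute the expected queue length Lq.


a = λ/μ = 0.9855; ρ = a/2 = 0.4928
P₀ = 0.339805
Lq = P₀·a^c·ρ / (c!·(1−ρ)²) = 0.339805·0.97123·0.4928/(2·0.25730)
= 0.31602

Final: 0.31602


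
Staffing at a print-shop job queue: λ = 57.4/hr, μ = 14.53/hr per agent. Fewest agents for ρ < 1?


Stability requires cμ > λ ⇔ c > λ/μ.
λ/μ = 57.4/14.53 = 3.9504
Minimum integer c = ⌊3.9504⌋ + 1 = 4
Check: 4·14.53 = 58.12 > 57.4, while 3·14.53 = 43.59 ≤ 57.4

Final: 4 servers


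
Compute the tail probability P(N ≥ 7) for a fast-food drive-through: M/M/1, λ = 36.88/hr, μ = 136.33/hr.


ρ = 36.88/136.33 = 0.2705
P(N ≥ n) = ρ^n = 0.2705^7 = 0.0001060

Final: 0.0001060


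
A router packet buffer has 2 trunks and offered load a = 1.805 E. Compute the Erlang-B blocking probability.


B(c,a) = (a^c/c!) / Σ_{k=0}^{c} a^k/k!
a^2/2! = 1.629012
Σ terms (k=0..2): 1.00000 + 1.80500 + 1.62901 = 4.434012
B = 1.629012/4.434012 = 0.367390

Final: 0.367390


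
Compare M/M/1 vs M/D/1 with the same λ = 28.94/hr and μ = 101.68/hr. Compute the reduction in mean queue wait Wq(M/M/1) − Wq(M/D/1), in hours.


ρ = 28.94/101.68 = 0.2846
Wq(M/M/1) = ρ/(μ−λ) = 0.2846/72.74 = 0.003913 hr
Wq(M/D/1) = ρ/(2(μ−λ)) = 0.001956 hr
Savings = 0.003913 − 0.001956 = 0.001956 hr

Final: 0.001956 hr


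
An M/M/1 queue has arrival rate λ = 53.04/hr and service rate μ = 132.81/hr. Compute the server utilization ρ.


ρ = λ/μ = 53.04/132.81 = 0.3994

Final: 0.3994


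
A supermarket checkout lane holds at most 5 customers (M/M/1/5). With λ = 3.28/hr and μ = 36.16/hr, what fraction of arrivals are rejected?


ρ = λ/μ = 3.28/36.16 = 0.09071
P_K = (1−ρ)ρ^K/(1−ρ^(K+1)) = (0.9093·0.000006141)/(1 − 0.0000005570)
= 0.000005584/0.999999 = 0.000005584

Final: 0.000005584


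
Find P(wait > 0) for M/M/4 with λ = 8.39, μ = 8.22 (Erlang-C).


a = λ/μ = 1.0207; ρ = a/4 = 0.2552
P₀ = 0.359775 (from M/M/c formula)
C(c,a) = [a^c/(c!(1−ρ))]·P₀ = [1.08533/(24·0.7448)]·0.359775
= 0.06071·0.359775 = 0.021844

Final: 0.021844


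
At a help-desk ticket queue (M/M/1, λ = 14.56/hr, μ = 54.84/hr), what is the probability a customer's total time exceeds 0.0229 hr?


W ~ Exponential(μ−λ) for M/M/1.
μ − λ = 54.84 − 14.56 = 40.2800
P(W > t) = e^{−(μ−λ)t} = e^{−0.9224} = 0.397559

Final: 0.397559


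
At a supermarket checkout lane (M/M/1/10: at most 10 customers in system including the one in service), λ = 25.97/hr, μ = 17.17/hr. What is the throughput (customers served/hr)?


ρ = 1.5125; P_K = (1−ρ)ρ^10/(1−ρ^11) = 0.342466
λ_eff = λ(1 − P_K) = 25.97·(1 − 0.342466) = 25.97·0.657534 = 17.0762 /hr

Final: 17.0762 /hr


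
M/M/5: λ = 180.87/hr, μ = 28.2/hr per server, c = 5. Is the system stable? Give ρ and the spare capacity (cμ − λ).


Total capacity cμ = 5·28.2 = 141.00/hr
ρ = λ/(cμ) = 180.87/141.00 = 1.2828
Stable ⇔ ρ < 1: NO
Spare capacity = cμ − λ = 141.00 − 180.87 = -39.87/hr

Final: ρ = 1.2828; unstable; margin = -39.87/hr


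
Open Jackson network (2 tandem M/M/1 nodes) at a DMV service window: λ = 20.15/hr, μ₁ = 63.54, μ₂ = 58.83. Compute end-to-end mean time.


Each node sees arrival rate λ = 20.15/hr (tandem ⇒ throughput preserved).
W₁ = 1/(μ₁−λ) = 1/(63.54−20.15) = 0.02305 hr
W₂ = 1/(μ₂−λ) = 1/(58.83−20.15) = 0.02585 hr
W_total = W₁ + W₂ = 0.02305 + 0.02585 = 0.04890 hr

Final: 0.04890 hr


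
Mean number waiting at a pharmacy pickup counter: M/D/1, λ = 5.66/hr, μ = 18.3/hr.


ρ = 5.66/18.3 = 0.3093
M/D/1: Lq = ρ²/(2(1−ρ)) = 0.09566/(2·0.6907) = 0.06925

Final: 0.06925


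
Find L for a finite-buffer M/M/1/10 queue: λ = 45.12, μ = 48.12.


ρ = 45.12/48.12 = 0.9377
L = ρ[1 − (K+1)ρ^K + Kρ^(K+1)] / [(1−ρ)(1−ρ^(K+1))]
Numerator: 0.9377·(1 − 11·0.525333 + 10·0.492582) = 0.137978
Denominator: (0.06234)·(0.507418) = 0.031635
L = 0.137978/0.031635 = 4.3616

Final: 4.3616


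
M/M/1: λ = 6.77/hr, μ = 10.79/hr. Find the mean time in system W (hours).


W = 1/(μ−λ) = 1/(10.79 − 6.77) = 1/4.02 = 0.2488 hr

Final: 0.2488 hr


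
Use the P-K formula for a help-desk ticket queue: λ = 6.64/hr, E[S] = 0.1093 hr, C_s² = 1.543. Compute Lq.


ρ = λ·E[S] = 6.64·0.1093 = 0.7258
Lq = ρ²(1+C_s²)/(2(1−ρ)) = 0.5267·(1+1.543)/(2·0.2742)
= 0.5267·2.5430/0.5485 = 2.44202

Final: 2.44202


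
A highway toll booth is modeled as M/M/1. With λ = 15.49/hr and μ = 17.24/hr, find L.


ρ = λ/μ = 15.49/17.24 = 0.8985
L = ρ/(1−ρ) = 0.8985/(1 − 0.8985) = 0.8985/0.1015 = 8.8514

Final: 8.8514
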